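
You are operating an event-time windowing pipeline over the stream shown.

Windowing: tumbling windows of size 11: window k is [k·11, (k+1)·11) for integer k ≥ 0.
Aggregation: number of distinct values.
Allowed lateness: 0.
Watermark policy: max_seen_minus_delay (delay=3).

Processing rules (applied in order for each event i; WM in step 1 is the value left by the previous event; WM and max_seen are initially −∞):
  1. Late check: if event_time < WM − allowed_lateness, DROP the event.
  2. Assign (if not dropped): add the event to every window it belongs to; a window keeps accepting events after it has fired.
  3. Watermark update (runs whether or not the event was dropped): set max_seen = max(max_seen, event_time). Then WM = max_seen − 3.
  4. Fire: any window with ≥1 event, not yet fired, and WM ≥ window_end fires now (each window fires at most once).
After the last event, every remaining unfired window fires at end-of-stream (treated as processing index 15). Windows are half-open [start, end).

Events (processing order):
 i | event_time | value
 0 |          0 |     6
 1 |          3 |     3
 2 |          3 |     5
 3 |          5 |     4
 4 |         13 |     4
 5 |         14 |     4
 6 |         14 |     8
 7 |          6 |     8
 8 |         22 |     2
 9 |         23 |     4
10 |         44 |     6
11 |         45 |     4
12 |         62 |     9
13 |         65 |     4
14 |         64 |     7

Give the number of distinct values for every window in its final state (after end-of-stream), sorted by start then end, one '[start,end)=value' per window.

i=0 t=0 v=6: → [0,11); WM=-3
i=1 t=3 v=3: → [0,11); WM=0
i=2 t=3 v=5: → [0,11); WM=0
i=3 t=5 v=4: → [0,11); WM=2
i=4 t=13 v=4: → [11,22); WM=10
i=5 t=14 v=4: → [11,22); WM=11; [0,11) fires=4
i=6 t=14 v=8: → [11,22); WM=11
i=7 t=6 v=8: DROP (t<11-0); WM=11
i=8 t=22 v=2: → [22,33); WM=19
i=9 t=23 v=4: → [22,33); WM=20
i=10 t=44 v=6: → [44,55); WM=41; [11,22) fires=2 [22,33) fires=2
i=11 t=45 v=4: → [44,55); WM=42
i=12 t=62 v=9: → [55,66); WM=59; [44,55) fires=2
i=13 t=65 v=4: → [55,66); WM=62
i=14 t=64 v=7: → [55,66); WM=62

[0,11)=4 [11,22)=2 [22,33)=2 [44,55)=2 [55,66)=3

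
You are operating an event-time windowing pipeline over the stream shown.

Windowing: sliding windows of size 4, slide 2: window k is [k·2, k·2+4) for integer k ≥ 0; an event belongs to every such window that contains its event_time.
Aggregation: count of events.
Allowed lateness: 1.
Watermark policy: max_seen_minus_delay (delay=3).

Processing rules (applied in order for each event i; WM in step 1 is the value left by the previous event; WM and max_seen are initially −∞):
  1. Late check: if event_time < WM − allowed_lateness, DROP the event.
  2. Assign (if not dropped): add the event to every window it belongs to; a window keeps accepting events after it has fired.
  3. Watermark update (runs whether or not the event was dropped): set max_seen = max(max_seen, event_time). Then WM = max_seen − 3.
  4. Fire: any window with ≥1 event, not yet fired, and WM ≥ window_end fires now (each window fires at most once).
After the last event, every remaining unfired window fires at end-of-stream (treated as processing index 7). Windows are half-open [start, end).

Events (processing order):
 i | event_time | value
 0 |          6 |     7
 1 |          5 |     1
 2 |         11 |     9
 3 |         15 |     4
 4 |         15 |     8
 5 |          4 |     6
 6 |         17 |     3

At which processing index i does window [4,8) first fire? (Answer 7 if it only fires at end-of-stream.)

i=0 t=6 v=7: → [6,10),[4,8); WM=3
i=1 t=5 v=1: → [4,8),[2,6); WM=3
i=2 t=11 v=9: → [10,14),[8,12); WM=8; [2,6) fires=1 [4,8) fires=2
i=3 t=15 v=4: → [14,18),[12,16); WM=12; [6,10) fires=1 [8,12) fires=1
i=4 t=15 v=8: → [14,18),[12,16); WM=12
i=5 t=4 v=6: DROP (t<12-1); WM=12
i=6 t=17 v=3: → [16,20),[14,18); WM=14; [10,14) fires=1

2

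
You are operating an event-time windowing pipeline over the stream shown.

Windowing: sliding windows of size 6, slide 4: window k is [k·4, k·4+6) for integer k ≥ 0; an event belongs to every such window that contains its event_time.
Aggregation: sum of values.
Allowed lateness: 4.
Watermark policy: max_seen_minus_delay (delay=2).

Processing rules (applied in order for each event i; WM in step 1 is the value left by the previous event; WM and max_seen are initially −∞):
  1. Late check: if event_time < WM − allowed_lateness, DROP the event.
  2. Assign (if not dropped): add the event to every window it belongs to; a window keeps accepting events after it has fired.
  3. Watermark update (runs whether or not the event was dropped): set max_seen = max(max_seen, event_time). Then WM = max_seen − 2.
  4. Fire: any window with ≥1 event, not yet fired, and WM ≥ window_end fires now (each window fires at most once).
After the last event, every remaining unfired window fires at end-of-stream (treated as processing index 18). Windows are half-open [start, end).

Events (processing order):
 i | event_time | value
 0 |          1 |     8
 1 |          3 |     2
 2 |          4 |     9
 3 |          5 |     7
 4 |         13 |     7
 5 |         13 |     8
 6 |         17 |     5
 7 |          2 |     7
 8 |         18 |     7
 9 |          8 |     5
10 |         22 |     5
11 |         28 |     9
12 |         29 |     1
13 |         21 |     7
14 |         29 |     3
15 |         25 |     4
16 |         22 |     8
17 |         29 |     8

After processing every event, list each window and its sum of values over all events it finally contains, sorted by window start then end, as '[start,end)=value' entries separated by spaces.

i=0 t=1 v=8: → [0,6); WM=-1
i=1 t=3 v=2: → [0,6); WM=1
i=2 t=4 v=9: → [4,10),[0,6); WM=2
i=3 t=5 v=7: → [4,10),[0,6); WM=3
i=4 t=13 v=7: → [12,18),[8,14); WM=11; [0,6) fires=26 [4,10) fires=16
i=5 t=13 v=8: → [12,18),[8,14); WM=11
i=6 t=17 v=5: → [16,22),[12,18); WM=15; [8,14) fires=15
i=7 t=2 v=7: DROP (t<15-4); WM=15
i=8 t=18 v=7: → [16,22); WM=16
i=9 t=8 v=5: DROP (t<16-4); WM=16
i=10 t=22 v=5: → [20,26); WM=20; [12,18) fires=20
i=11 t=28 v=9: → [28,34),[24,30); WM=26; [16,22) fires=12 [20,26) fires=5
i=12 t=29 v=1: → [28,34),[24,30); WM=27
i=13 t=21 v=7: DROP (t<27-4); WM=27
i=14 t=29 v=3: → [28,34),[24,30); WM=27
i=15 t=25 v=4: → [24,30),[20,26); WM=27
i=16 t=22 v=8: DROP (t<27-4); WM=27
i=17 t=29 v=8: → [28,34),[24,30); WM=27

[0,6)=26 [4,10)=16 [8,14)=15 [12,18)=20 [16,22)=12 [20,26)=9 [24,30)=25 [28,34)=21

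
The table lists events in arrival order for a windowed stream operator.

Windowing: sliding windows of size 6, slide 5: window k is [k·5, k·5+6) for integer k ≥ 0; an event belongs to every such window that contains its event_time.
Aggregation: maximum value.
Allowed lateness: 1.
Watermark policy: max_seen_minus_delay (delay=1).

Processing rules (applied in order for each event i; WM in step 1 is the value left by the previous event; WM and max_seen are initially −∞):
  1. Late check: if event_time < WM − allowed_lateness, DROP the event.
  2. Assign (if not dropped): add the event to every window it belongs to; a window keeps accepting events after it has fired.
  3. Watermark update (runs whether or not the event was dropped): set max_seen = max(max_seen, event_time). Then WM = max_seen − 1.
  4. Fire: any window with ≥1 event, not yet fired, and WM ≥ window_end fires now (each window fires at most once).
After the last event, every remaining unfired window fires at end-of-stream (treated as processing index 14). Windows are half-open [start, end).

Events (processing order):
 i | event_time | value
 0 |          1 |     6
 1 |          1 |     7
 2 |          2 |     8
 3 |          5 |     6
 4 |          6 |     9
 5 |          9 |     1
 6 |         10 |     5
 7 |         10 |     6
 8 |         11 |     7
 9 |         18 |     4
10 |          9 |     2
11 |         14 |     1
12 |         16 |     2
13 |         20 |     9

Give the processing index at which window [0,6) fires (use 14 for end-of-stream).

i=0 t=1 v=6: → [0,6); WM=0
i=1 t=1 v=7: → [0,6); WM=0
i=2 t=2 v=8: → [0,6); WM=1
i=3 t=5 v=6: → [5,11),[0,6); WM=4
i=4 t=6 v=9: → [5,11); WM=5
i=5 t=9 v=1: → [5,11); WM=8; [0,6) fires=8
i=6 t=10 v=5: → [10,16),[5,11); WM=9
i=7 t=10 v=6: → [10,16),[5,11); WM=9
i=8 t=11 v=7: → [10,16); WM=10
i=9 t=18 v=4: → [15,21); WM=17; [5,11) fires=9 [10,16) fires=7
i=10 t=9 v=2: DROP (t<17-1); WM=17
i=11 t=14 v=1: DROP (t<17-1); WM=17
i=12 t=16 v=2: → [15,21); WM=17
i=13 t=20 v=9: → [20,26),[15,21); WM=19

5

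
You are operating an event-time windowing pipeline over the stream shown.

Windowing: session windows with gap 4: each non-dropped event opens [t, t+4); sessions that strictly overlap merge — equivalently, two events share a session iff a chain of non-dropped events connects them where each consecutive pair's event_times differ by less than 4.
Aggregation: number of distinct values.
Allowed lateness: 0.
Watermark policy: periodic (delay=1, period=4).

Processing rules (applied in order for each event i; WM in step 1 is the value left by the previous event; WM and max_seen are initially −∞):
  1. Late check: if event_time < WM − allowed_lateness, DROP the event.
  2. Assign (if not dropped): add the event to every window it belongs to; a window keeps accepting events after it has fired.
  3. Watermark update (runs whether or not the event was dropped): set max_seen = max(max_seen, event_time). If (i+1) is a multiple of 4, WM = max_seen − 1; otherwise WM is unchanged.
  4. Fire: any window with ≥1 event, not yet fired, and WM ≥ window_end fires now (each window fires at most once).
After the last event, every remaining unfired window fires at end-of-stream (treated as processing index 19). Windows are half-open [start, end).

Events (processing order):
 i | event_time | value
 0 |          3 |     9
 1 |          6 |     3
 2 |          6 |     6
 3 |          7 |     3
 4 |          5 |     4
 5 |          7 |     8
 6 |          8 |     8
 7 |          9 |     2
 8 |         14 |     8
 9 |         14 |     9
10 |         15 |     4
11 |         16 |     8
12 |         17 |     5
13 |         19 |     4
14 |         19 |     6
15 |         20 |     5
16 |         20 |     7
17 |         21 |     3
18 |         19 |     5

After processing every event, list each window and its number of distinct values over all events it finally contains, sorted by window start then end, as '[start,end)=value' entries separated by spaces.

i=0 t=3 v=9: → [3,7); WM=−∞
i=1 t=6 v=3: → [3,10); WM=−∞
i=2 t=6 v=6: → [3,10); WM=−∞
i=3 t=7 v=3: → [3,11); WM=6
i=4 t=5 v=4: DROP (t<6-0); WM=6
i=5 t=7 v=8: → [3,11); WM=6
i=6 t=8 v=8: → [3,12); WM=6
i=7 t=9 v=2: → [3,13); WM=8
i=8 t=14 v=8: → [14,18); WM=8
i=9 t=14 v=9: → [14,18); WM=8
i=10 t=15 v=4: → [14,19); WM=8
i=11 t=16 v=8: → [14,20); WM=15
i=12 t=17 v=5: → [14,21); WM=15
i=13 t=19 v=4: → [14,23); WM=15
i=14 t=19 v=6: → [14,23); WM=15
i=15 t=20 v=5: → [14,24); WM=19
i=16 t=20 v=7: → [14,24); WM=19
i=17 t=21 v=3: → [14,25); WM=19
i=18 t=19 v=5: → [14,25); WM=19

[3,13)=5 [14,25)=7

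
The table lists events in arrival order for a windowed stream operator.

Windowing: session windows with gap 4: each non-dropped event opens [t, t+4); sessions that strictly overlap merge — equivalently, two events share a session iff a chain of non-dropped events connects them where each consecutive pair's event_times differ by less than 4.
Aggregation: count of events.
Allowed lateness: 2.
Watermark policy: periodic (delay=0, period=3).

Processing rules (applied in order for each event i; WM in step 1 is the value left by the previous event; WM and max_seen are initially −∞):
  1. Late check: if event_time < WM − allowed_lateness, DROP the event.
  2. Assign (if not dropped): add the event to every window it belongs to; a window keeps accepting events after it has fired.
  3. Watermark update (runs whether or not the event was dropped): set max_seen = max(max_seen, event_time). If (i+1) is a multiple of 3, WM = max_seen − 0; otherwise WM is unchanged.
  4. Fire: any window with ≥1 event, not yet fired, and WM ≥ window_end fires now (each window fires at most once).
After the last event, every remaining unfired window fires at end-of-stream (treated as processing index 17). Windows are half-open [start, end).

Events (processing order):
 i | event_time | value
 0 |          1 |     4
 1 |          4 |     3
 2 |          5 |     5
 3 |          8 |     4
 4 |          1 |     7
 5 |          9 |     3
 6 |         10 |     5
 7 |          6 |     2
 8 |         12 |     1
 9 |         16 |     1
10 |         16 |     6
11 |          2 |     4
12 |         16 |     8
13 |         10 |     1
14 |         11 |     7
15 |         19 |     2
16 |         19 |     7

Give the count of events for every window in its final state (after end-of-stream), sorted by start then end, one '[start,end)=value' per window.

i=0 t=1 v=4: → [1,5); WM=−∞
i=1 t=4 v=3: → [1,8); WM=−∞
i=2 t=5 v=5: → [1,9); WM=5
i=3 t=8 v=4: → [1,12); WM=5
i=4 t=1 v=7: DROP (t<5-2); WM=5
i=5 t=9 v=3: → [1,13); WM=9
i=6 t=10 v=5: → [1,14); WM=9
i=7 t=6 v=2: DROP (t<9-2); WM=9
i=8 t=12 v=1: → [1,16); WM=12
i=9 t=16 v=1: → [16,20); WM=12
i=10 t=16 v=6: → [16,20); WM=12
i=11 t=2 v=4: DROP (t<12-2); WM=16
i=12 t=16 v=8: → [16,20); WM=16
i=13 t=10 v=1: DROP (t<16-2); WM=16
i=14 t=11 v=7: DROP (t<16-2); WM=16
i=15 t=19 v=2: → [16,23); WM=16
i=16 t=19 v=7: → [16,23); WM=16

[1,16)=7 [16,23)=5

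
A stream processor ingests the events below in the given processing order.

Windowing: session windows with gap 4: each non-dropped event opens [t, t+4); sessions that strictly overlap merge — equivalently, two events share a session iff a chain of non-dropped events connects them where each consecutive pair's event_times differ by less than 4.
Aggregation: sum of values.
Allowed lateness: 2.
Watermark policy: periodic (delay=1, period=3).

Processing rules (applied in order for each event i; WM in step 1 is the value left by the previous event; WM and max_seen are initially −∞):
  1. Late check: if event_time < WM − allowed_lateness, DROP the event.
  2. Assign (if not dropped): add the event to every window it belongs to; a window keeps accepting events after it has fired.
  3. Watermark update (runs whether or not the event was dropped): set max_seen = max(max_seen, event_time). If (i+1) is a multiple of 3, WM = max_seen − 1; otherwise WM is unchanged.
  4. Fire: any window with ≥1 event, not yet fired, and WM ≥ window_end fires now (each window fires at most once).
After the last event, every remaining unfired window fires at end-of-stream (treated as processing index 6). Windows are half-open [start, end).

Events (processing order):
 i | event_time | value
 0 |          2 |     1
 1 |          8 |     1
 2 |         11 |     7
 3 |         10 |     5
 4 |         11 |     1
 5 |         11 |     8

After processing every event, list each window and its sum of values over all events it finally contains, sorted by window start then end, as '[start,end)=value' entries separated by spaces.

[2,6)=1 [8,15)=22

i=0 t=2 v=1: → [2,6); WM=−∞
i=1 t=8 v=1: → [8,12); WM=−∞
i=2 t=11 v=7: → [8,15); WM=10
i=3 t=10 v=5: → [8,15); WM=10
i=4 t=11 v=1: → [8,15); WM=10
i=5 t=11 v=8: → [8,15); WM=10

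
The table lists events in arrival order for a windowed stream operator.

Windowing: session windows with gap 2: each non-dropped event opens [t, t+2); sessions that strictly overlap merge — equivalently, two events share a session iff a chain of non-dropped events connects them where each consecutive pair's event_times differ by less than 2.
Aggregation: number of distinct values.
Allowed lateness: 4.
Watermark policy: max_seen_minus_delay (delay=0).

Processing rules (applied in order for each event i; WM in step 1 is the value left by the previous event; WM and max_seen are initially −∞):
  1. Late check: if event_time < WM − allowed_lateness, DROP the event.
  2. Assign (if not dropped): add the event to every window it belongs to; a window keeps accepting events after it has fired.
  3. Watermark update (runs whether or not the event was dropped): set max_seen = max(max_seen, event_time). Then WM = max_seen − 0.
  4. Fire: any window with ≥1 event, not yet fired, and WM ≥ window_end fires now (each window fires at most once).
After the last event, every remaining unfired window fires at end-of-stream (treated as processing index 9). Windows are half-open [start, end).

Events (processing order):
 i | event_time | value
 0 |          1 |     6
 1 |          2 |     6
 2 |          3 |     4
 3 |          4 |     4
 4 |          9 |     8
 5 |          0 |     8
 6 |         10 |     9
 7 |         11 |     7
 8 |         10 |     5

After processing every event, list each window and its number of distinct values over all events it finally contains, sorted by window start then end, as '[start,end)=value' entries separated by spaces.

i=0 t=1 v=6: → [1,3); WM=1
i=1 t=2 v=6: → [1,4); WM=2
i=2 t=3 v=4: → [1,5); WM=3
i=3 t=4 v=4: → [1,6); WM=4
i=4 t=9 v=8: → [9,11); WM=9
i=5 t=0 v=8: DROP (t<9-4); WM=9
i=6 t=10 v=9: → [9,12); WM=10
i=7 t=11 v=7: → [9,13); WM=11
i=8 t=10 v=5: → [9,13); WM=11

[1,6)=2 [9,13)=4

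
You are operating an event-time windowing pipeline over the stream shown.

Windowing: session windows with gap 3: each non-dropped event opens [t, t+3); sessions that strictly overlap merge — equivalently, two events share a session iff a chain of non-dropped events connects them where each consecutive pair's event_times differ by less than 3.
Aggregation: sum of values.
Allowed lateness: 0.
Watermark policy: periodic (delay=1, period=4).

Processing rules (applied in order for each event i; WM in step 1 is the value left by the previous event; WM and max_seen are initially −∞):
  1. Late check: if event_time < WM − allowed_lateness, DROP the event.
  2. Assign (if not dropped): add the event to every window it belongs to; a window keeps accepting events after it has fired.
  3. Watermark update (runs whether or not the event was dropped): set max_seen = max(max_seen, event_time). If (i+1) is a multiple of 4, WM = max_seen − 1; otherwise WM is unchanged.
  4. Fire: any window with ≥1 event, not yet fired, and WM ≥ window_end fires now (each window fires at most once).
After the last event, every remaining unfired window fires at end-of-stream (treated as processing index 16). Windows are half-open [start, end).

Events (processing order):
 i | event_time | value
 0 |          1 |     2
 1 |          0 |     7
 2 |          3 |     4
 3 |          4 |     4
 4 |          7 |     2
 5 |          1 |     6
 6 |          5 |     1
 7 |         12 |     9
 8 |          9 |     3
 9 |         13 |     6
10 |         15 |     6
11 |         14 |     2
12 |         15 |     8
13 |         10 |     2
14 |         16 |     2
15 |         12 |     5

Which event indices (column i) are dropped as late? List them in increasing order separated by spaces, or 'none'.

i=0 t=1 v=2: → [1,4); WM=−∞
i=1 t=0 v=7: → [0,4); WM=−∞
i=2 t=3 v=4: → [0,6); WM=−∞
i=3 t=4 v=4: → [0,7); WM=3
i=4 t=7 v=2: → [7,10); WM=3
i=5 t=1 v=6: DROP (t<3-0); WM=3
i=6 t=5 v=1: → [0,10); WM=3
i=7 t=12 v=9: → [12,15); WM=11
i=8 t=9 v=3: DROP (t<11-0); WM=11
i=9 t=13 v=6: → [12,16); WM=11
i=10 t=15 v=6: → [12,18); WM=11
i=11 t=14 v=2: → [12,18); WM=14
i=12 t=15 v=8: → [12,18); WM=14
i=13 t=10 v=2: DROP (t<14-0); WM=14
i=14 t=16 v=2: → [12,19); WM=14
i=15 t=12 v=5: DROP (t<14-0); WM=15

5 8 13 15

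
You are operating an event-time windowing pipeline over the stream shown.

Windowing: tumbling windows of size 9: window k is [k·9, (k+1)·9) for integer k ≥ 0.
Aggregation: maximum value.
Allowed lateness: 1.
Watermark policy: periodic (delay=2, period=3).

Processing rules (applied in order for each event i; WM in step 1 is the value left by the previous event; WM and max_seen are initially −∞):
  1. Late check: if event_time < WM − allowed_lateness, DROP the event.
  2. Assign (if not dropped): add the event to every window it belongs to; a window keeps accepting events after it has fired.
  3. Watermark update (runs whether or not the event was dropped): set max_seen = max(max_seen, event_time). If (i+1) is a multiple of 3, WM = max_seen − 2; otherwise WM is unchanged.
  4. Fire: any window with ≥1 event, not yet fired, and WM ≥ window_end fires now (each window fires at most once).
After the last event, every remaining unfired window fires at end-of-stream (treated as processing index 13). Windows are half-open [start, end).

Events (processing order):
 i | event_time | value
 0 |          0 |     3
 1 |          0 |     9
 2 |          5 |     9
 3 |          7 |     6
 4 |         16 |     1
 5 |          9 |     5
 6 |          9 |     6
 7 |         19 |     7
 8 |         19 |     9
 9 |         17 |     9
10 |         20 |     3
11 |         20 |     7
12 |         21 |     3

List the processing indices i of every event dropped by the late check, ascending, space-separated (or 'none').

i=0 t=0 v=3: → [0,9); WM=−∞
i=1 t=0 v=9: → [0,9); WM=−∞
i=2 t=5 v=9: → [0,9); WM=3
i=3 t=7 v=6: → [0,9); WM=3
i=4 t=16 v=1: → [9,18); WM=3
i=5 t=9 v=5: → [9,18); WM=14; [0,9) fires=9
i=6 t=9 v=6: DROP (t<14-1); WM=14
i=7 t=19 v=7: → [18,27); WM=14
i=8 t=19 v=9: → [18,27); WM=17
i=9 t=17 v=9: → [9,18); WM=17
i=10 t=20 v=3: → [18,27); WM=17
i=11 t=20 v=7: → [18,27); WM=18; [9,18) fires=9
i=12 t=21 v=3: → [18,27); WM=18

6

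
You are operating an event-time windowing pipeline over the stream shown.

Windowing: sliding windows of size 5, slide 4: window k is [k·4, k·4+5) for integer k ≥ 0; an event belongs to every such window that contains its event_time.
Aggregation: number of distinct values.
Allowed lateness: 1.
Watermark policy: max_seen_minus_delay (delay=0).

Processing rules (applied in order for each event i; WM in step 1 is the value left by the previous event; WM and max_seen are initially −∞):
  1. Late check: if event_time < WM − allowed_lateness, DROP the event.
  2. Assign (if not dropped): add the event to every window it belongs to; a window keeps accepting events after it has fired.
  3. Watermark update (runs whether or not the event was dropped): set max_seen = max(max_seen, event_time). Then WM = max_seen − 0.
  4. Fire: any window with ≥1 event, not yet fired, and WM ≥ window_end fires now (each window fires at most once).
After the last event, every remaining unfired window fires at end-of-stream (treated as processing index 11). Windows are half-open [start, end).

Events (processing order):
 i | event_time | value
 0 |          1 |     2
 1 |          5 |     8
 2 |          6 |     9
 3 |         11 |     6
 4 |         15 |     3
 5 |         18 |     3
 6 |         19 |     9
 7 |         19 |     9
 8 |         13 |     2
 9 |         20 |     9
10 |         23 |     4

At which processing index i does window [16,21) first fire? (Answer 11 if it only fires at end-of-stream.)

10

i=0 t=1 v=2: → [0,5); WM=1
i=1 t=5 v=8: → [4,9); WM=5; [0,5) fires=1
i=2 t=6 v=9: → [4,9); WM=6
i=3 t=11 v=6: → [8,13); WM=11; [4,9) fires=2
i=4 t=15 v=3: → [12,17); WM=15; [8,13) fires=1
i=5 t=18 v=3: → [16,21); WM=18; [12,17) fires=1
i=6 t=19 v=9: → [16,21); WM=19
i=7 t=19 v=9: → [16,21); WM=19
i=8 t=13 v=2: DROP (t<19-1); WM=19
i=9 t=20 v=9: → [20,25),[16,21); WM=20
i=10 t=23 v=4: → [20,25); WM=23; [16,21) fires=2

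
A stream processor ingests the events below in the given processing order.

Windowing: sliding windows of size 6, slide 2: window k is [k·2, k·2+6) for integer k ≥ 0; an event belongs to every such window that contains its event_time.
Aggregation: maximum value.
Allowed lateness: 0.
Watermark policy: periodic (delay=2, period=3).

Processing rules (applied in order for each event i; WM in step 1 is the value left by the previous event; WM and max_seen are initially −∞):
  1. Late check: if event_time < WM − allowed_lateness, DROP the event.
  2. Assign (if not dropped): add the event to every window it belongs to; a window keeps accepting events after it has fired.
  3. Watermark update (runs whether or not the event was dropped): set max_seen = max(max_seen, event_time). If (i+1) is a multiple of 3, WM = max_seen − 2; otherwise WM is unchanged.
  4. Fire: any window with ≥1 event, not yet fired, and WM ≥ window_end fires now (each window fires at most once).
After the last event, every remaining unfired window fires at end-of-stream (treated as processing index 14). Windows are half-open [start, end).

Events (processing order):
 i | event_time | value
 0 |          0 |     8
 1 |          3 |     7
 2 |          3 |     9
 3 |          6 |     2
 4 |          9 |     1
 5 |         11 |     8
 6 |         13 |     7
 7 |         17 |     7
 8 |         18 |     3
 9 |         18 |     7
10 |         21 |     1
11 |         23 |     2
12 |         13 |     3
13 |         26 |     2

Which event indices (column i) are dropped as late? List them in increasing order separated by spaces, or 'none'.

12

i=0 t=0 v=8: → [0,6); WM=−∞
i=1 t=3 v=7: → [2,8),[0,6); WM=−∞
i=2 t=3 v=9: → [2,8),[0,6); WM=1
i=3 t=6 v=2: → [6,12),[4,10),[2,8); WM=1
i=4 t=9 v=1: → [8,14),[6,12),[4,10); WM=1
i=5 t=11 v=8: → [10,16),[8,14),[6,12); WM=9; [0,6) fires=9 [2,8) fires=9
i=6 t=13 v=7: → [12,18),[10,16),[8,14); WM=9
i=7 t=17 v=7: → [16,22),[14,20),[12,18); WM=9
i=8 t=18 v=3: → [18,24),[16,22),[14,20); WM=16; [4,10) fires=2 [6,12) fires=8 [8,14) fires=8 [10,16) fires=8
i=9 t=18 v=7: → [18,24),[16,22),[14,20); WM=16
i=10 t=21 v=1: → [20,26),[18,24),[16,22); WM=16
i=11 t=23 v=2: → [22,28),[20,26),[18,24); WM=21; [12,18) fires=7 [14,20) fires=7
i=12 t=13 v=3: DROP (t<21-0); WM=21
i=13 t=26 v=2: → [26,32),[24,30),[22,28); WM=21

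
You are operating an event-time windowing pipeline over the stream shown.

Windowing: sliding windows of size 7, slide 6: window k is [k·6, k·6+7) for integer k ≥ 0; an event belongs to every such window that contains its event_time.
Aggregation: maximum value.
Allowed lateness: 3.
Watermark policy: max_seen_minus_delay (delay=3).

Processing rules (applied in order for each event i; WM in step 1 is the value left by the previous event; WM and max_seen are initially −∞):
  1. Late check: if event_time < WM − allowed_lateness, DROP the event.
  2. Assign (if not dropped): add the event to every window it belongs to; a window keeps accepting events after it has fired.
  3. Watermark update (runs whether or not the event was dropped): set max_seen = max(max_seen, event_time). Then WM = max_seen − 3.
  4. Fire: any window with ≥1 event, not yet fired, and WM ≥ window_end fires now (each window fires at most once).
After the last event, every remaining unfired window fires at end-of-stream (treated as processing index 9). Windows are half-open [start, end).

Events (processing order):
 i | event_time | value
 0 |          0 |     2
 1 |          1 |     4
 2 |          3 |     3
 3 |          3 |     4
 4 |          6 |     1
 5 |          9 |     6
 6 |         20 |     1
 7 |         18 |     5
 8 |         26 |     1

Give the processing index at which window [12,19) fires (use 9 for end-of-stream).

8

i=0 t=0 v=2: → [0,7); WM=-3
i=1 t=1 v=4: → [0,7); WM=-2
i=2 t=3 v=3: → [0,7); WM=0
i=3 t=3 v=4: → [0,7); WM=0
i=4 t=6 v=1: → [6,13),[0,7); WM=3
i=5 t=9 v=6: → [6,13); WM=6
i=6 t=20 v=1: → [18,25); WM=17; [0,7) fires=4 [6,13) fires=6
i=7 t=18 v=5: → [18,25),[12,19); WM=17
i=8 t=26 v=1: → [24,31); WM=23; [12,19) fires=5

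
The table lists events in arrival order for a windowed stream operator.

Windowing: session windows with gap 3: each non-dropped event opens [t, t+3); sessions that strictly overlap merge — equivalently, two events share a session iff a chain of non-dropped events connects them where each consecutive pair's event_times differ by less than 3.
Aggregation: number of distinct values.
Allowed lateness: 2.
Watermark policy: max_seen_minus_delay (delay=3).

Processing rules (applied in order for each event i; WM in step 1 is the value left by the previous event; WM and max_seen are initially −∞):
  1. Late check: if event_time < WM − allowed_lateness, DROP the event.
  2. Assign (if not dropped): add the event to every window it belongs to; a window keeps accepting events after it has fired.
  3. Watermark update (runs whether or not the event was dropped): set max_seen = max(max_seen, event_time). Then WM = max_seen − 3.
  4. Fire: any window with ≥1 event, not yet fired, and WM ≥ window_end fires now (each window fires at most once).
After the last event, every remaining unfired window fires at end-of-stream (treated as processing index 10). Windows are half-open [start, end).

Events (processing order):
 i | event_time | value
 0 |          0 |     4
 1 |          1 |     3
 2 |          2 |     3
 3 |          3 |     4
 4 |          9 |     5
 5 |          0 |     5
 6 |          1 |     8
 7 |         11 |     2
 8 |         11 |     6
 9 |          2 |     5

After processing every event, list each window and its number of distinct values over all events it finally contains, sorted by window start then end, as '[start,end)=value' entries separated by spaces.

[0,6)=2 [9,14)=3

i=0 t=0 v=4: → [0,3); WM=-3
i=1 t=1 v=3: → [0,4); WM=-2
i=2 t=2 v=3: → [0,5); WM=-1
i=3 t=3 v=4: → [0,6); WM=0
i=4 t=9 v=5: → [9,12); WM=6
i=5 t=0 v=5: DROP (t<6-2); WM=6
i=6 t=1 v=8: DROP (t<6-2); WM=6
i=7 t=11 v=2: → [9,14); WM=8
i=8 t=11 v=6: → [9,14); WM=8
i=9 t=2 v=5: DROP (t<8-2); WM=8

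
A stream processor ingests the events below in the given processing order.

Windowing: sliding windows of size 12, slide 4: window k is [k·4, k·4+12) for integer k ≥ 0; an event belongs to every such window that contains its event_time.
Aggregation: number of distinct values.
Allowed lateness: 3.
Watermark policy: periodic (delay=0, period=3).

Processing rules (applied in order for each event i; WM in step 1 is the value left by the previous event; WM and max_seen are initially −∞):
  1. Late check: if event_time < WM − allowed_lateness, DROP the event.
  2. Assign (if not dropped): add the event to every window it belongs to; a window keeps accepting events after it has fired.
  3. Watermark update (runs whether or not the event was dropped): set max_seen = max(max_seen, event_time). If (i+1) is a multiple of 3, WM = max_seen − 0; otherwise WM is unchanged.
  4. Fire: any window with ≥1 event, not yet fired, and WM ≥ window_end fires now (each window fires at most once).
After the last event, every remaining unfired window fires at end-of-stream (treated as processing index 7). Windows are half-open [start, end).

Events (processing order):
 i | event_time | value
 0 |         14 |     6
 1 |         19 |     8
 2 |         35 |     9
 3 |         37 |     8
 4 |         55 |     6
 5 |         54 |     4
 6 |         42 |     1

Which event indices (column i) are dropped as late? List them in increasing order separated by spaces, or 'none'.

i=0 t=14 v=6: → [12,24),[8,20),[4,16); WM=−∞
i=1 t=19 v=8: → [16,28),[12,24),[8,20); WM=−∞
i=2 t=35 v=9: → [32,44),[28,40),[24,36); WM=35; [4,16) fires=1 [8,20) fires=2 [12,24) fires=2 [16,28) fires=1
i=3 t=37 v=8: → [36,48),[32,44),[28,40); WM=35
i=4 t=55 v=6: → [52,64),[48,60),[44,56); WM=35
i=5 t=54 v=4: → [52,64),[48,60),[44,56); WM=55; [24,36) fires=1 [28,40) fires=2 [32,44) fires=2 [36,48) fires=1
i=6 t=42 v=1: DROP (t<55-3); WM=55

6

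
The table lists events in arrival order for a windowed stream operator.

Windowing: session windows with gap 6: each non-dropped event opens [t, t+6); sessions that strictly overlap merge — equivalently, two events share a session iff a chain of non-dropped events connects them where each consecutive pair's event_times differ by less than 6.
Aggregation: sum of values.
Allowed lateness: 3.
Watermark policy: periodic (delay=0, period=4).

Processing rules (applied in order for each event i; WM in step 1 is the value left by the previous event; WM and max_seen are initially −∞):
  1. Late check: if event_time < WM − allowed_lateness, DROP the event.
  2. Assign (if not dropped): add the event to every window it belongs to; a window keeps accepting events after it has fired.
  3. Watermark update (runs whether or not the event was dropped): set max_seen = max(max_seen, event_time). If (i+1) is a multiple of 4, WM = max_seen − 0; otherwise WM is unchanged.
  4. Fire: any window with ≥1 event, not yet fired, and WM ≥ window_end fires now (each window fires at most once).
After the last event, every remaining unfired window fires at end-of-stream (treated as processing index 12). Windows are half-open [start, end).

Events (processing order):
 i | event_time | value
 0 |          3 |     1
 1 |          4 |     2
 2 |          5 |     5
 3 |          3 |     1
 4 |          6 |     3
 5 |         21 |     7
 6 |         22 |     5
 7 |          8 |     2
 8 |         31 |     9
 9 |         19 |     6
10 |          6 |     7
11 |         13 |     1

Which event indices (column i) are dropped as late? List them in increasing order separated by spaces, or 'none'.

i=0 t=3 v=1: → [3,9); WM=−∞
i=1 t=4 v=2: → [3,10); WM=−∞
i=2 t=5 v=5: → [3,11); WM=−∞
i=3 t=3 v=1: → [3,11); WM=5
i=4 t=6 v=3: → [3,12); WM=5
i=5 t=21 v=7: → [21,27); WM=5
i=6 t=22 v=5: → [21,28); WM=5
i=7 t=8 v=2: → [3,14); WM=22
i=8 t=31 v=9: → [31,37); WM=22
i=9 t=19 v=6: → [19,28); WM=22
i=10 t=6 v=7: DROP (t<22-3); WM=22
i=11 t=13 v=1: DROP (t<22-3); WM=31

10 11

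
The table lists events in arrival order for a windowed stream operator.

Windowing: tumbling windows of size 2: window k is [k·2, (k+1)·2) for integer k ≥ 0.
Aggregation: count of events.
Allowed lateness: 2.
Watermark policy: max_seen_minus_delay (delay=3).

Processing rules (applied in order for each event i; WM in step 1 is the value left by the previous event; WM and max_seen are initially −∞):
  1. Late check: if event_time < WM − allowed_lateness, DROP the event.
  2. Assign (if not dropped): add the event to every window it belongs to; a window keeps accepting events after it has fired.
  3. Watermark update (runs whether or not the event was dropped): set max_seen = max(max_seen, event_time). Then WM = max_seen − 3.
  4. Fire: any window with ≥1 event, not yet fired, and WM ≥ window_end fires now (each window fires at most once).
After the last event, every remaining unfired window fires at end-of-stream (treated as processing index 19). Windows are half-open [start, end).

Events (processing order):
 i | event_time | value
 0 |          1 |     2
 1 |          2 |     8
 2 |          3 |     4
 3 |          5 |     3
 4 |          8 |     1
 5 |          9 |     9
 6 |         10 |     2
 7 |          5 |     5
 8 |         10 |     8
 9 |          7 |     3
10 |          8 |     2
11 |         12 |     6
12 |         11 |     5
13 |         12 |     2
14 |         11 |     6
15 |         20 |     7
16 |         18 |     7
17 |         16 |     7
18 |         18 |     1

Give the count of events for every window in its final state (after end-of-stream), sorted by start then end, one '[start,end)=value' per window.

i=0 t=1 v=2: → [0,2); WM=-2
i=1 t=2 v=8: → [2,4); WM=-1
i=2 t=3 v=4: → [2,4); WM=0
i=3 t=5 v=3: → [4,6); WM=2; [0,2) fires=1
i=4 t=8 v=1: → [8,10); WM=5; [2,4) fires=2
i=5 t=9 v=9: → [8,10); WM=6; [4,6) fires=1
i=6 t=10 v=2: → [10,12); WM=7
i=7 t=5 v=5: → [4,6); WM=7
i=8 t=10 v=8: → [10,12); WM=7
i=9 t=7 v=3: → [6,8); WM=7
i=10 t=8 v=2: → [8,10); WM=7
i=11 t=12 v=6: → [12,14); WM=9; [6,8) fires=1
i=12 t=11 v=5: → [10,12); WM=9
i=13 t=12 v=2: → [12,14); WM=9
i=14 t=11 v=6: → [10,12); WM=9
i=15 t=20 v=7: → [20,22); WM=17; [8,10) fires=3 [10,12) fires=4 [12,14) fires=2
i=16 t=18 v=7: → [18,20); WM=17
i=17 t=16 v=7: → [16,18); WM=17
i=18 t=18 v=1: → [18,20); WM=17

[0,2)=1 [2,4)=2 [4,6)=2 [6,8)=1 [8,10)=3 [10,12)=4 [12,14)=2 [16,18)=1 [18,20)=2 [20,22)=1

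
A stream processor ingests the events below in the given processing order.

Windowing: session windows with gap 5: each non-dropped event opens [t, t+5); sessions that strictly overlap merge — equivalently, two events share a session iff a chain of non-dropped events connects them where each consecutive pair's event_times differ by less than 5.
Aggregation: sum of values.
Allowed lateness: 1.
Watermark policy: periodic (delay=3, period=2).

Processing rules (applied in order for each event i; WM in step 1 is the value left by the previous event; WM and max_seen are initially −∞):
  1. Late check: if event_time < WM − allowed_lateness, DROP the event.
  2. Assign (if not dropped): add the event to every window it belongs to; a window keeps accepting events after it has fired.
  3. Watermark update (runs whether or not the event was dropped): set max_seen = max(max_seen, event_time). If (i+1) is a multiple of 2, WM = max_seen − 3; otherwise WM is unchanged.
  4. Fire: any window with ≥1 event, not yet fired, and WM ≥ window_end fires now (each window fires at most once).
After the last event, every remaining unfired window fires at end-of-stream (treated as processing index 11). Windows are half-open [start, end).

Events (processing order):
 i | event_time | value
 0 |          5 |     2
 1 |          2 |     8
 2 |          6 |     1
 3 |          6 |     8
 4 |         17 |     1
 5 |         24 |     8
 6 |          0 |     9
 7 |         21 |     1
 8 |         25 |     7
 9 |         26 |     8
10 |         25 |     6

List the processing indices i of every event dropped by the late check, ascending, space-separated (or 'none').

6

i=0 t=5 v=2: → [5,10); WM=−∞
i=1 t=2 v=8: → [2,10); WM=2
i=2 t=6 v=1: → [2,11); WM=2
i=3 t=6 v=8: → [2,11); WM=3
i=4 t=17 v=1: → [17,22); WM=3
i=5 t=24 v=8: → [24,29); WM=21
i=6 t=0 v=9: DROP (t<21-1); WM=21
i=7 t=21 v=1: → [17,29); WM=21
i=8 t=25 v=7: → [17,30); WM=21
i=9 t=26 v=8: → [17,31); WM=23
i=10 t=25 v=6: → [17,31); WM=23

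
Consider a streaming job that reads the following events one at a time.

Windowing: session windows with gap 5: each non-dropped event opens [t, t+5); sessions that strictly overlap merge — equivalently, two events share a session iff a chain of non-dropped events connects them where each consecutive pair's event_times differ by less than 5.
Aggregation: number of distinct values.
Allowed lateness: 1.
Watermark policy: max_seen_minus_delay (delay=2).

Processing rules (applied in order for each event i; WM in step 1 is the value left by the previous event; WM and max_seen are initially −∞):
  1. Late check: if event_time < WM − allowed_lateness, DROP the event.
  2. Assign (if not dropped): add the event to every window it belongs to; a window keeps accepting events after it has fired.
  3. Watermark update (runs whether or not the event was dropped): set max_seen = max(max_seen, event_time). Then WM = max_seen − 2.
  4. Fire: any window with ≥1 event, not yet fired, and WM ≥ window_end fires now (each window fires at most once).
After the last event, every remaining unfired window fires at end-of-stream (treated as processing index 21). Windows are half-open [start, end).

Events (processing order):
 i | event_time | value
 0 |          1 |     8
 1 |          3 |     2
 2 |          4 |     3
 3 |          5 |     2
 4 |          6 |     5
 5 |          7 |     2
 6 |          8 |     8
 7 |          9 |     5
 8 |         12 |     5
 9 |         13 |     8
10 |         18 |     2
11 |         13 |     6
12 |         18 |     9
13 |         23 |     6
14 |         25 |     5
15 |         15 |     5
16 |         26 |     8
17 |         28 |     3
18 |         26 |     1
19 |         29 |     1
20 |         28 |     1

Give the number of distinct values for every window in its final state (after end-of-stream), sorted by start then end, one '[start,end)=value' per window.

[1,18)=4 [18,23)=2 [23,34)=5

i=0 t=1 v=8: → [1,6); WM=-1
i=1 t=3 v=2: → [1,8); WM=1
i=2 t=4 v=3: → [1,9); WM=2
i=3 t=5 v=2: → [1,10); WM=3
i=4 t=6 v=5: → [1,11); WM=4
i=5 t=7 v=2: → [1,12); WM=5
i=6 t=8 v=8: → [1,13); WM=6
i=7 t=9 v=5: → [1,14); WM=7
i=8 t=12 v=5: → [1,17); WM=10
i=9 t=13 v=8: → [1,18); WM=11
i=10 t=18 v=2: → [18,23); WM=16
i=11 t=13 v=6: DROP (t<16-1); WM=16
i=12 t=18 v=9: → [18,23); WM=16
i=13 t=23 v=6: → [23,28); WM=21
i=14 t=25 v=5: → [23,30); WM=23
i=15 t=15 v=5: DROP (t<23-1); WM=23
i=16 t=26 v=8: → [23,31); WM=24
i=17 t=28 v=3: → [23,33); WM=26
i=18 t=26 v=1: → [23,33); WM=26
i=19 t=29 v=1: → [23,34); WM=27
i=20 t=28 v=1: → [23,34); WM=27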